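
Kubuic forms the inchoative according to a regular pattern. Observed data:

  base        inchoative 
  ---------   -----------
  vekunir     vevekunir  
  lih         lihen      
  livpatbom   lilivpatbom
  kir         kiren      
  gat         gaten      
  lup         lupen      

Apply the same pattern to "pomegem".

popomegem

"pomegem" has 3 vowels. The stems with 3 vowels (livpatbom → lilivpatbom, vekunir → vevekunir) repeat the first consonant+vowel as a prefix.
So pomegem → popomegem.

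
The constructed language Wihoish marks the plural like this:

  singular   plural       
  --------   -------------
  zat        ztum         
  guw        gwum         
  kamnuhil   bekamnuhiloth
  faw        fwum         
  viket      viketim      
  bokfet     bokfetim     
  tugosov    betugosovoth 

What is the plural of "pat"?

ptum

"pat" has 1 vowel. The stems with 1 vowel (guw → gwum, zat → ztum, faw → fwum) delete the last vowel and add -um.
The other patterns: stems with 2 vowels add -im; stems with 3 vowels add be- … -oth around the stem.
So pat → ptum.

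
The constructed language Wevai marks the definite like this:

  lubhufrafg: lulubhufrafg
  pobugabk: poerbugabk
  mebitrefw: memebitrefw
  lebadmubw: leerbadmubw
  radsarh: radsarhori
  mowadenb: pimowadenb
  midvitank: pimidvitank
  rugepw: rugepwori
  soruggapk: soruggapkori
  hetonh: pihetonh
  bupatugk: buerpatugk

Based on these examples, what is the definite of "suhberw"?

suhberwori

mebitrefw and rugepw both end in -w yet inflect differently (memebitrefw, rugepwori), so the final letter is not what conditions the rule; the second-to-last letter is.
"suhberw" has second-to-last letter 'r'. The one such stem in the data (radsarh → radsarhori) adds -ori, so the same rule applies.
The other patterns: stems whose second-to-last letter is 'f' repeat the first consonant+vowel as a prefix; stems whose second-to-last letter is 'n' add the prefix pi-; stems whose second-to-last letter is 'b' or 'g' insert -er- after the first vowel.
So suhberw → suhberwori.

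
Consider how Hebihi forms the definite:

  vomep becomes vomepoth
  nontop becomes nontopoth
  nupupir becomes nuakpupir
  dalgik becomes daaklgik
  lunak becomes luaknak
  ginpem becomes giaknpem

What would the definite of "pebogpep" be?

pebogpepoth

"pebogpep" ends in -p. The stems ending in -p (vomep → vomepoth, nontop → nontopoth) add -oth.
The other pattern: stems ending in -k, -m or -r insert -ak- after the first vowel.
So pebogpep → pebogpepoth.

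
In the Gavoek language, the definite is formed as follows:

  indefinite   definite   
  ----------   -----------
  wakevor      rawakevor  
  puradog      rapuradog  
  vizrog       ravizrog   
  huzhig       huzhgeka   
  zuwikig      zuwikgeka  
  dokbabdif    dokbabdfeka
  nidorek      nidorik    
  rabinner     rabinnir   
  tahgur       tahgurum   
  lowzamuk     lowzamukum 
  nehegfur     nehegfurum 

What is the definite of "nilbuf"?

puradog and huzhig both end in -g yet inflect differently (rapuradog, huzhgeka), so the final letter is not what conditions the rule; the last vowel is.
"nilbuf" has last vowel 'u'. The stems whose last vowel is 'u' (tahgur → tahgurum, lowzamuk → lowzamukum, nehegfur → nehegfurum) add -um.
So nilbuf → nilbufum.

nilbufum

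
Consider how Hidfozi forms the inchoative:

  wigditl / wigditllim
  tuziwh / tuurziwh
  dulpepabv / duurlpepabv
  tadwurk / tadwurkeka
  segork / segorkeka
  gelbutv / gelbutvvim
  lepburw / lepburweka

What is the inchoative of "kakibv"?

kaurkibv

gelbutv and dulpepabv both end in -v yet inflect differently (gelbutvvim, duurlpepabv), so the final letter is not what conditions the rule; the second-to-last letter is.
"kakibv" has second-to-last letter 'b'. The one such stem in the data (dulpepabv → duurlpepabv) inserts -ur- after the first vowel (as does tuziwh), so the same rule applies.
The other patterns: stems whose second-to-last letter is 't' double the final consonant and add -im; stems whose second-to-last letter is 'r' add -eka.
So kakibv → kaurkibv.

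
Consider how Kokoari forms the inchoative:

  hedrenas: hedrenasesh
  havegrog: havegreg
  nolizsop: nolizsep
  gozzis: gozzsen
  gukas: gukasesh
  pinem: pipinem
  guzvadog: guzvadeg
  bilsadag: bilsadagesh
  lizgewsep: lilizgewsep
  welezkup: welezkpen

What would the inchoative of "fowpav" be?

fowpavesh

"fowpav" has last vowel 'a'. The stems whose last vowel is 'a' (bilsadag → bilsadagesh, hedrenas → hedrenasesh, gukas → gukasesh) add -esh.
So fowpav → fowpavesh.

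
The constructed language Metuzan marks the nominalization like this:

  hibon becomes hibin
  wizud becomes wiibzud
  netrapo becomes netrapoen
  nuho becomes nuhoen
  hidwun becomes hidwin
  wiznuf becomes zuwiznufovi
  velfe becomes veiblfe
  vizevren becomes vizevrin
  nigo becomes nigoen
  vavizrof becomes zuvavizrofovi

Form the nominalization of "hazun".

hazin

"hazun" ends in -n. The stems ending in -n (vizevren → vizevrin, hidwun → hidwin, hibon → hibin) change the last vowel to 'i'.
The other patterns: stems ending in -o add -en; stems ending in -f add zu- … -ovi around the stem; stems ending in -d or -e insert -ib- after the first vowel.
So hazun → hazin.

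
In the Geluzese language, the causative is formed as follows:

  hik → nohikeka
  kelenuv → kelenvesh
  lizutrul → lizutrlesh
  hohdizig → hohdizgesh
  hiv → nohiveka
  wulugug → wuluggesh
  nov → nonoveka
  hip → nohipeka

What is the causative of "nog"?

hiv and kelenuv both end in -v yet inflect differently (nohiveka, kelenvesh), so the final letter is not what conditions the rule; the number of vowels is.
"nog" has 1 vowel. The stems with 1 vowel (hik → nohikeka, hiv → nohiveka, hip → nohipeka) add no- … -eka around the stem.
So nog → nonogeka.

nonogeka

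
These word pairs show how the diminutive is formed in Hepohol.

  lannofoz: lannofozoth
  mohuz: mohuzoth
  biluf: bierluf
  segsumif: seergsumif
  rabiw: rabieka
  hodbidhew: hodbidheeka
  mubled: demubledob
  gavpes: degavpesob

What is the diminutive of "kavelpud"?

mohuz and biluf both have last vowel 'u' yet inflect differently (mohuzoth, bierluf), so the last vowel is not what conditions the rule; the final letter is.
"kavelpud" ends in -d. The one such stem in the data (mubled → demubledob) adds de- … -ob around the stem, so the same rule applies.
So kavelpud → dekavelpudob.

dekavelpudob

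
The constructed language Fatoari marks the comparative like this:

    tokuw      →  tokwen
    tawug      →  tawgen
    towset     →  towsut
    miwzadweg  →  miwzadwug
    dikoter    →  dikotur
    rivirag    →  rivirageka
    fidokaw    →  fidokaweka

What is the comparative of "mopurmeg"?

tawug and miwzadweg both end in -g yet inflect differently (tawgen, miwzadwug), so the final letter is not what conditions the rule; the last vowel is.
"mopurmeg" has last vowel 'e'. The stems whose last vowel is 'e' (towset → towsut, miwzadweg → miwzadwug, dikoter → dikotur) change the last vowel to 'u'.
So mopurmeg → mopurmug.

mopurmug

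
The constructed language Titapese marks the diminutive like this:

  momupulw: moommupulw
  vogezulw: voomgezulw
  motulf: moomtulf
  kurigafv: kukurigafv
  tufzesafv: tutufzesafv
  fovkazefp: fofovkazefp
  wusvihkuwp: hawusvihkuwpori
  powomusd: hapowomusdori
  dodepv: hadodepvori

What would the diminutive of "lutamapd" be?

fovkazefp and wusvihkuwp both end in -p yet inflect differently (fofovkazefp, hawusvihkuwpori), so the final letter is not what conditions the rule; the second-to-last letter is.
"lutamapd" has second-to-last letter 'p'. The one such stem in the data (dodepv → hadodepvori) adds ha- … -ori around the stem, so the same rule applies.
The other patterns: stems whose second-to-last letter is 'l' insert -om- after the first vowel; stems whose second-to-last letter is 'f' repeat the first consonant+vowel as a prefix.
So lutamapd → halutamapdori.

halutamapdori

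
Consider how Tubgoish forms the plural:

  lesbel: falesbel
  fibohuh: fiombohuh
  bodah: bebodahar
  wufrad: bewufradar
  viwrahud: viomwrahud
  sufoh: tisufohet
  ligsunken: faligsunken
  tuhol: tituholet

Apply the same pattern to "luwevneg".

faluwevneg

tuhol and lesbel both end in -l yet inflect differently (tituholet, falesbel), so the final letter is not what conditions the rule; the last vowel is.
"luwevneg" has last vowel 'e'. The stems whose last vowel is 'e' (ligsunken → faligsunken, lesbel → falesbel) add the prefix fa-.
So luwevneg → faluwevneg.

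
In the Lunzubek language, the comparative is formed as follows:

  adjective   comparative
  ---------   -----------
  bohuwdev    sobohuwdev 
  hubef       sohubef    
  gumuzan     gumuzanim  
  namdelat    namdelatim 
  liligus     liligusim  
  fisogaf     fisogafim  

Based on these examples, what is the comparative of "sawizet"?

sosawizet

"sawizet" has last vowel 'e'. The stems whose last vowel is 'e' (bohuwdev → sobohuwdev, hubef → sohubef) add the prefix so-.
So sawizet → sosawizet.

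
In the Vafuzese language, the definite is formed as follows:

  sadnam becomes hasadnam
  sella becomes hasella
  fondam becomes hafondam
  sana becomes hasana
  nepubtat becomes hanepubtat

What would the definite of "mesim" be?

Every pair shown (sadnam → hasadnam, sella → hasella, fondam → hafondam, …) follows the same rule: add the prefix ha-.
So mesim → hamesim.

hamesim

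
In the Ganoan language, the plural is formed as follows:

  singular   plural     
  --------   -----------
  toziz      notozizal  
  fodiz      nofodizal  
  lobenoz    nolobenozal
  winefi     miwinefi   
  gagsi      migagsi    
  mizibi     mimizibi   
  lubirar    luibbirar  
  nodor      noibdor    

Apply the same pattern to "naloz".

nonalozal

toziz and winefi both have last vowel 'i' yet inflect differently (notozizal, miwinefi), so the last vowel is not what conditions the rule; the final letter is.
"naloz" ends in -z. The stems ending in -z (toziz → notozizal, fodiz → nofodizal, lobenoz → nolobenozal) add no- … -al around the stem.
So naloz → nonalozal.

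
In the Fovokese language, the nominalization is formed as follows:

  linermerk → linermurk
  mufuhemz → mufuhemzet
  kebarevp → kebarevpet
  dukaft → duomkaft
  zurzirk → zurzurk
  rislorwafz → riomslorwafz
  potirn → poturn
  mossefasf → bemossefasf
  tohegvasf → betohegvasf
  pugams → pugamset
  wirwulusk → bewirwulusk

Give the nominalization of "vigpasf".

bevigpasf

zurzirk and wirwulusk both end in -k yet inflect differently (zurzurk, bewirwulusk), so the final letter is not what conditions the rule; the second-to-last letter is.
"vigpasf" has second-to-last letter 's'. The stems whose second-to-last letter is 's' (mossefasf → bemossefasf, wirwulusk → bewirwulusk, tohegvasf → betohegvasf) add the prefix be-.
So vigpasf → bevigpasf.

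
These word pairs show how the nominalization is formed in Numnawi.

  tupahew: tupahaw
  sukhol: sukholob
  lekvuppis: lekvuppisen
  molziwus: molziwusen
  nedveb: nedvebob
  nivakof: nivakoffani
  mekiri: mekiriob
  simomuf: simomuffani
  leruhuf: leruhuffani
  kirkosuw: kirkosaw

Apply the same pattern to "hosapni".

kirkosuw and molziwus both have last vowel 'u' yet inflect differently (kirkosaw, molziwusen), so the last vowel is not what conditions the rule; the final letter is.
"hosapni" ends in -i. The one such stem in the data (mekiri → mekiriob) adds -ob, so the same rule applies.
So hosapni → hosapniob.

hosapniob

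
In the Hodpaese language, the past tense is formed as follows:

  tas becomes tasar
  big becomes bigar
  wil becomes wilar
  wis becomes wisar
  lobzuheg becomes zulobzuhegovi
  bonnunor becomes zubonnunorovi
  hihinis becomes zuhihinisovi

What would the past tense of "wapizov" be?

big and lobzuheg both end in -g yet inflect differently (bigar, zulobzuhegovi), so the final letter is not what conditions the rule; the number of vowels is.
"wapizov" has 3 vowels. The stems with 3 vowels (lobzuheg → zulobzuhegovi, bonnunor → zubonnunorovi, hihinis → zuhihinisovi) add zu- … -ovi around the stem.
So wapizov → zuwapizovovi.

zuwapizovovi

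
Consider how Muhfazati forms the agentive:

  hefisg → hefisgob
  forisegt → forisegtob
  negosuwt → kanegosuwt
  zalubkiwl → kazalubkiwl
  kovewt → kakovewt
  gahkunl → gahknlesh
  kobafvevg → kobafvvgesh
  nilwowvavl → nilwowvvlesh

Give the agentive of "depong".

"depong" has second-to-last letter 'n'. The one such stem in the data (gahkunl → gahknlesh) deletes the last vowel and adds -esh (as do kobafvevg, nilwowvavl), so the same rule applies.
So depong → depngesh.

depngesh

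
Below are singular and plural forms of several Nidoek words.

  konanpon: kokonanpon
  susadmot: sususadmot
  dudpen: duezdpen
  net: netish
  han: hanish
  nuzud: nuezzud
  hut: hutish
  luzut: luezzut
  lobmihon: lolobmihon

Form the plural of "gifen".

giezfen

han and dudpen both end in -n yet inflect differently (hanish, duezdpen), so the final letter is not what conditions the rule; the number of vowels is.
"gifen" has 2 vowels. The stems with 2 vowels (dudpen → duezdpen, nuzud → nuezzud, luzut → luezzut) insert -ez- after the first vowel.
So gifen → giezfen.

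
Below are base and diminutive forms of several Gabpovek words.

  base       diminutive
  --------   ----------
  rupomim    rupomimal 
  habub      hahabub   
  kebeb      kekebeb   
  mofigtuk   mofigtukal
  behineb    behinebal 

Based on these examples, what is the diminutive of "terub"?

teterub

"terub" has 2 vowels. The stems with 2 vowels (habub → hahabub, kebeb → kekebeb) repeat the first consonant+vowel as a prefix.
So terub → teterub.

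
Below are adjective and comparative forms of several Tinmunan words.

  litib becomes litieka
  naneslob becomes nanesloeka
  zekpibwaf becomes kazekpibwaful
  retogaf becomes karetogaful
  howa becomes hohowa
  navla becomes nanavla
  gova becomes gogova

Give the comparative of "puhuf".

kapuhuful

zekpibwaf and howa both have last vowel 'a' yet inflect differently (kazekpibwaful, hohowa), so the last vowel is not what conditions the rule; the final letter is.
"puhuf" ends in -f. The stems ending in -f (zekpibwaf → kazekpibwaful, retogaf → karetogaful) add ka- … -ul around the stem.
The other patterns: stems ending in -b drop the final letter and add -eka; stems ending in -a repeat the first consonant+vowel as a prefix.
So puhuf → kapuhuful.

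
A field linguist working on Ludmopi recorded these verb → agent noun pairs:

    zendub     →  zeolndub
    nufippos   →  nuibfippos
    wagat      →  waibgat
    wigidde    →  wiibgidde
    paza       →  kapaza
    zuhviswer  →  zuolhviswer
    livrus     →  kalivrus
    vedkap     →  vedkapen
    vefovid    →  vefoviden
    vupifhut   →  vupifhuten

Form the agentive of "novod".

"novod" begins with n-. The one such stem in the data (nufippos → nuibfippos) inserts -ib- after the first vowel (as do wigidde, wagat), so the same rule applies.
So novod → noibvod.

noibvod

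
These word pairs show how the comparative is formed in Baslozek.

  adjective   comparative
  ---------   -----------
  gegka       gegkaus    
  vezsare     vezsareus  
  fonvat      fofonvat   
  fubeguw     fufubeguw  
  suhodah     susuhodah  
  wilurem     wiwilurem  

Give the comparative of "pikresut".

pipikresut

gegka and fonvat both have last vowel 'a' yet inflect differently (gegkaus, fofonvat), so the last vowel is not what conditions the rule; whether the stem ends in a vowel or a consonant is.
"pikresut" ends in a consonant. The stems ending in a consonant (fonvat → fofonvat, fubeguw → fufubeguw, suhodah → susuhodah) repeat the first consonant+vowel as a prefix.
The other pattern: stems ending in a vowel add -us.
So pikresut → pipikresut.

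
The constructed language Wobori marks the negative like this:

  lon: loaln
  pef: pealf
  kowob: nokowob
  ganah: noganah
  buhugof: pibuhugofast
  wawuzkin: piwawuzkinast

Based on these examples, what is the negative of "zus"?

pef and buhugof both end in -f yet inflect differently (pealf, pibuhugofast), so the final letter is not what conditions the rule; the number of vowels is.
"zus" has 1 vowel. The stems with 1 vowel (lon → loaln, pef → pealf) insert -al- after the first vowel.
So zus → zuals.

zuals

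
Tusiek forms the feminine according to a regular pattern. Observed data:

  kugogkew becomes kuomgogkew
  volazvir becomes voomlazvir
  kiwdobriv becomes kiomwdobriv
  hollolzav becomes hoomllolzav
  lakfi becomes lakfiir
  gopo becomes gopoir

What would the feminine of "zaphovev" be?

volazvir and lakfi both have last vowel 'i' yet inflect differently (voomlazvir, lakfiir), so the last vowel is not what conditions the rule; whether the stem ends in a vowel or a consonant is.
"zaphovev" ends in a consonant. The stems ending in a consonant (kugogkew → kuomgogkew, volazvir → voomlazvir, kiwdobriv → kiomwdobriv) insert -om- after the first vowel.
The other pattern: stems ending in a vowel add -ir.
So zaphovev → zaomphovev.

zaomphovev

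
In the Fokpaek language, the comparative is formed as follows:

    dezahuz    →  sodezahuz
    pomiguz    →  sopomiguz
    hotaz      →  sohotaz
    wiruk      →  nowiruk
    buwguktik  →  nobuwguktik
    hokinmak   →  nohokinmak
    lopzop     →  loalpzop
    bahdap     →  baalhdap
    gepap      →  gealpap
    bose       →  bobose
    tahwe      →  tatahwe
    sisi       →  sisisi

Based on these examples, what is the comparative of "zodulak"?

nozodulak

"zodulak" ends in -k. The stems ending in -k (wiruk → nowiruk, buwguktik → nobuwguktik, hokinmak → nohokinmak) add the prefix no-.
The other patterns: stems ending in -z add the prefix so-; stems ending in -p insert -al- after the first vowel; stems ending in -e or -i repeat the first consonant+vowel as a prefix.
So zodulak → nozodulak.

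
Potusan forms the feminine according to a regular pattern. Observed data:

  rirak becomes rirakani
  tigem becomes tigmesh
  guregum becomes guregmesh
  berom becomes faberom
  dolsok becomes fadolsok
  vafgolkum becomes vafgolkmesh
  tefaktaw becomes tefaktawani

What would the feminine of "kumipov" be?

fakumipov

"kumipov" has last vowel 'o'. The stems whose last vowel is 'o' (berom → faberom, dolsok → fadolsok) add the prefix fa-.
So kumipov → fakumipov.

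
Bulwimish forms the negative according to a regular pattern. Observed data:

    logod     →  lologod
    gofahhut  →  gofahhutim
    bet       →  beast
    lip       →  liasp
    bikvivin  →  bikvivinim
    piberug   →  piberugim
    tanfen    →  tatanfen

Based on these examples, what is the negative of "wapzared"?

tanfen and bikvivin both end in -n yet inflect differently (tatanfen, bikvivinim), so the final letter is not what conditions the rule; the number of vowels is.
"wapzared" has 3 vowels. The stems with 3 vowels (bikvivin → bikvivinim, piberug → piberugim, gofahhut → gofahhutim) add -im.
So wapzared → wapzaredim.

wapzaredim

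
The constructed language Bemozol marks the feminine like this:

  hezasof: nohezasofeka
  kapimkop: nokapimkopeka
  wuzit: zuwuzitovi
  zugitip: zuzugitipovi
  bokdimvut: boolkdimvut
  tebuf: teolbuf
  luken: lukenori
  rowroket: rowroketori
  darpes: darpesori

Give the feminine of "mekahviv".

kapimkop and zugitip both end in -p yet inflect differently (nokapimkopeka, zuzugitipovi), so the final letter is not what conditions the rule; the last vowel is.
"mekahviv" has last vowel 'i'. The stems whose last vowel is 'i' (wuzit → zuwuzitovi, zugitip → zuzugitipovi) add zu- … -ovi around the stem.
So mekahviv → zumekahvivovi.

zumekahvivovi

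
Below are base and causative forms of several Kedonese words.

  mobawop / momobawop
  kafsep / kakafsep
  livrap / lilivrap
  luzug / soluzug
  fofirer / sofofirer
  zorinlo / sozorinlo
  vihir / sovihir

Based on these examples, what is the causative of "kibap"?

kafsep and fofirer both have last vowel 'e' yet inflect differently (kakafsep, sofofirer), so the last vowel is not what conditions the rule; the final letter is.
"kibap" ends in -p. The stems ending in -p (mobawop → momobawop, kafsep → kakafsep, livrap → lilivrap) repeat the first consonant+vowel as a prefix.
So kibap → kikibap.

kikibap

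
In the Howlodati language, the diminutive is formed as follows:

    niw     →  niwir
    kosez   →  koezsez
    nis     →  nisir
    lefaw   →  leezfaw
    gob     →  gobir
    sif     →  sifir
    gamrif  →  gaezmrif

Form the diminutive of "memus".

meezmus

"memus" has 2 vowels. The stems with 2 vowels (lefaw → leezfaw, kosez → koezsez, gamrif → gaezmrif) insert -ez- after the first vowel.
The other pattern: stems with 1 vowel add -ir.
So memus → meezmus.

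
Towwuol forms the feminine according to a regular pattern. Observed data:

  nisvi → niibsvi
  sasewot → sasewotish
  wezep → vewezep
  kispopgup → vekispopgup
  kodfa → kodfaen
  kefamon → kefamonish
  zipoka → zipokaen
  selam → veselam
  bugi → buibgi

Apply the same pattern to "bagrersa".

bagrersaen

kodfa and selam both have last vowel 'a' yet inflect differently (kodfaen, veselam), so the last vowel is not what conditions the rule; the final letter is.
"bagrersa" ends in -a. The stems ending in -a (kodfa → kodfaen, zipoka → zipokaen) add -en.
So bagrersa → bagrersaen.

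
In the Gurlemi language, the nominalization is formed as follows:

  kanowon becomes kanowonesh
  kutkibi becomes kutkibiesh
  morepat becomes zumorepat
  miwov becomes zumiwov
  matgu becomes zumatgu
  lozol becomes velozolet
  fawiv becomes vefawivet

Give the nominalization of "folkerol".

vefolkerolet

"folkerol" begins with f-. The one such stem in the data (fawiv → vefawivet) adds ve- … -et around the stem, so the same rule applies.
The other patterns: stems beginning with k- add -esh; stems beginning with m- add the prefix zu-.
So folkerol → vefolkerolet.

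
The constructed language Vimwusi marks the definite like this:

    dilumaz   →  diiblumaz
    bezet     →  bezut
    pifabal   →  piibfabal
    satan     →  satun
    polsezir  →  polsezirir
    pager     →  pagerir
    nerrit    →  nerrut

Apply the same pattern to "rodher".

rodherir

nerrit and polsezir both have last vowel 'i' yet inflect differently (nerrut, polsezirir), so the last vowel is not what conditions the rule; the final letter is.
"rodher" ends in -r. The stems ending in -r (polsezir → polsezirir, pager → pagerir) add -ir.
So rodher → rodherir.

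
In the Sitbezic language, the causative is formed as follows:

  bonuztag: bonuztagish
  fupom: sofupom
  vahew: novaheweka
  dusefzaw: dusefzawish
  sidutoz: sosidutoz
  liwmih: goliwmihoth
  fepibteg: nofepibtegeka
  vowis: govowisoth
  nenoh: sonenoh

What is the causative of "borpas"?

fepibteg and bonuztag both end in -g yet inflect differently (nofepibtegeka, bonuztagish), so the final letter is not what conditions the rule; the last vowel is.
"borpas" has last vowel 'a'. The stems whose last vowel is 'a' (bonuztag → bonuztagish, dusefzaw → dusefzawish) add -ish.
The other patterns: stems whose last vowel is 'e' add no- … -eka around the stem; stems whose last vowel is 'o' add the prefix so-; stems whose last vowel is 'i' add go- … -oth around the stem.
So borpas → borpasish.

borpasish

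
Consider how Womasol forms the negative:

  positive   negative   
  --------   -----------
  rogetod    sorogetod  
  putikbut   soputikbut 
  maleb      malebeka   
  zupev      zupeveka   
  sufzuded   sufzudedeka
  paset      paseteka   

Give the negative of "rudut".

sorudut

sufzuded and rogetod both end in -d yet inflect differently (sufzudedeka, sorogetod), so the final letter is not what conditions the rule; the last vowel is.
"rudut" has last vowel 'u'. The one such stem in the data (putikbut → soputikbut) adds the prefix so-, so the same rule applies.
The other pattern: stems whose last vowel is 'e' add -eka.
So rudut → sorudut.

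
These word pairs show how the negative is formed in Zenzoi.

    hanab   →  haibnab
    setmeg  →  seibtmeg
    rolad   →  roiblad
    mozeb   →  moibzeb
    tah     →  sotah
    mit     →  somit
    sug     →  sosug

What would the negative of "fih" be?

setmeg and sug both end in -g yet inflect differently (seibtmeg, sosug), so the final letter is not what conditions the rule; the number of vowels is.
"fih" has 1 vowel. The stems with 1 vowel (tah → sotah, mit → somit, sug → sosug) add the prefix so-.
The other pattern: stems with 2 vowels insert -ib- after the first vowel.
So fih → sofih.

sofih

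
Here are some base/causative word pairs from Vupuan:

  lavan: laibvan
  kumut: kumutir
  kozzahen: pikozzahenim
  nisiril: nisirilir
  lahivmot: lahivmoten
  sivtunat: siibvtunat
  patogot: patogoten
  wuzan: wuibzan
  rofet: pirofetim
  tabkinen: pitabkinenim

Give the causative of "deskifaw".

"deskifaw" has last vowel 'a'. The stems whose last vowel is 'a' (wuzan → wuibzan, sivtunat → siibvtunat, lavan → laibvan) insert -ib- after the first vowel.
The other patterns: stems whose last vowel is 'e' add pi- … -im around the stem; stems whose last vowel is 'o' add -en; stems whose last vowel is 'i' or 'u' add -ir.
So deskifaw → deibskifaw.

deibskifaw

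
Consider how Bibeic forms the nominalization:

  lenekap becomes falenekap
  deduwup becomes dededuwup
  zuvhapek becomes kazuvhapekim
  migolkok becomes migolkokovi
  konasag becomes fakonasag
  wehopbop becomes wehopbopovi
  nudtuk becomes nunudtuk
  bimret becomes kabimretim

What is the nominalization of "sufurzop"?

wehopbop and lenekap both end in -p yet inflect differently (wehopbopovi, falenekap), so the final letter is not what conditions the rule; the last vowel is.
"sufurzop" has last vowel 'o'. The stems whose last vowel is 'o' (wehopbop → wehopbopovi, migolkok → migolkokovi) add -ovi.
The other patterns: stems whose last vowel is 'a' add the prefix fa-; stems whose last vowel is 'e' add ka- … -im around the stem; stems whose last vowel is 'u' repeat the first consonant+vowel as a prefix.
So sufurzop → sufurzopovi.

sufurzopovi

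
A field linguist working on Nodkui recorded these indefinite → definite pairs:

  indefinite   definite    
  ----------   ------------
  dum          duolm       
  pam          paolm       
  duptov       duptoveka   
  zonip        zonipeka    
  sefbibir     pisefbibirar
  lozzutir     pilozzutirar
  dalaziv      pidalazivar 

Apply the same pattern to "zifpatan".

duptov and dalaziv both end in -v yet inflect differently (duptoveka, pidalazivar), so the final letter is not what conditions the rule; the number of vowels is.
"zifpatan" has 3 vowels. The stems with 3 vowels (sefbibir → pisefbibirar, lozzutir → pilozzutirar, dalaziv → pidalazivar) add pi- … -ar around the stem.
The other patterns: stems with 1 vowel insert -ol- after the first vowel; stems with 2 vowels add -eka.
So zifpatan → pizifpatanar.

pizifpatanar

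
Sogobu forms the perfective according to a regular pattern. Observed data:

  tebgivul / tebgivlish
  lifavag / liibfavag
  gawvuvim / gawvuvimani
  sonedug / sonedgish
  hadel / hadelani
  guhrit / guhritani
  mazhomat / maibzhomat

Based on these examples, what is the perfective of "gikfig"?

sonedug and lifavag both end in -g yet inflect differently (sonedgish, liibfavag), so the final letter is not what conditions the rule; the last vowel is.
"gikfig" has last vowel 'i'. The stems whose last vowel is 'i' (gawvuvim → gawvuvimani, guhrit → guhritani) add -ani.
The other patterns: stems whose last vowel is 'u' delete the last vowel and add -ish; stems whose last vowel is 'a' insert -ib- after the first vowel.
So gikfig → gikfigani.

gikfigani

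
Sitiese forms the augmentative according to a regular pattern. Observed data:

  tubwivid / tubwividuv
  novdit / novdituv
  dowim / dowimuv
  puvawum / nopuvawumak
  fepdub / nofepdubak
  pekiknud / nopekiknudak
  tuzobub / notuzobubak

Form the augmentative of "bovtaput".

dowim and puvawum both end in -m yet inflect differently (dowimuv, nopuvawumak), so the final letter is not what conditions the rule; the last vowel is.
"bovtaput" has last vowel 'u'. The stems whose last vowel is 'u' (puvawum → nopuvawumak, fepdub → nofepdubak, pekiknud → nopekiknudak) add no- … -ak around the stem.
The other pattern: stems whose last vowel is 'i' add -uv.
So bovtaput → nobovtaputak.

nobovtaputak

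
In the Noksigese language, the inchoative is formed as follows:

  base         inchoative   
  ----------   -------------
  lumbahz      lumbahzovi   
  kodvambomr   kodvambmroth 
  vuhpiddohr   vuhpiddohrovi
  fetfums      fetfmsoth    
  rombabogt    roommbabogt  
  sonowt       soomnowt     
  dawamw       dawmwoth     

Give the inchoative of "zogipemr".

zogipmroth

vuhpiddohr and kodvambomr both end in -r yet inflect differently (vuhpiddohrovi, kodvambmroth), so the final letter is not what conditions the rule; the second-to-last letter is.
"zogipemr" has second-to-last letter 'm'. The stems whose second-to-last letter is 'm' (dawamw → dawmwoth, fetfums → fetfmsoth, kodvambomr → kodvambmroth) delete the last vowel and add -oth.
So zogipemr → zogipmroth.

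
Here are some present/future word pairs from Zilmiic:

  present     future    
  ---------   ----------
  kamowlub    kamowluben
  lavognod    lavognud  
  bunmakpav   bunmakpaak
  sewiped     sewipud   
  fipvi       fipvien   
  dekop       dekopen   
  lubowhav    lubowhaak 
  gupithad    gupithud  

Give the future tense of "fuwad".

fuwud

"fuwad" ends in -d. The stems ending in -d (sewiped → sewipud, gupithad → gupithud, lavognod → lavognud) change the last vowel to 'u'.
So fuwad → fuwud.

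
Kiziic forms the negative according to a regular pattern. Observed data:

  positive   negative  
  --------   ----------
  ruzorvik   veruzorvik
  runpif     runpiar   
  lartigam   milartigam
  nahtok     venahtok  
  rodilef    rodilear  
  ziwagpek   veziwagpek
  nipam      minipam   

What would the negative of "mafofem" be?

rodilef and ziwagpek both have last vowel 'e' yet inflect differently (rodilear, veziwagpek), so the last vowel is not what conditions the rule; the final letter is.
"mafofem" ends in -m. The stems ending in -m (nipam → minipam, lartigam → milartigam) add the prefix mi-.
The other patterns: stems ending in -f drop the final letter and add -ar; stems ending in -k add the prefix ve-.
So mafofem → mimafofem.

mimafofem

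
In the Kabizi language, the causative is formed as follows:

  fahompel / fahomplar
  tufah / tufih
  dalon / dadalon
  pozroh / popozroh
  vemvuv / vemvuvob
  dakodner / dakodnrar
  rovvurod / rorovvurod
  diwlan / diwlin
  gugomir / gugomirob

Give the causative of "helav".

heliv

dakodner and gugomir both end in -r yet inflect differently (dakodnrar, gugomirob), so the final letter is not what conditions the rule; the last vowel is.
"helav" has last vowel 'a'. The stems whose last vowel is 'a' (diwlan → diwlin, tufah → tufih) change the last vowel to 'i'.
So helav → heliv.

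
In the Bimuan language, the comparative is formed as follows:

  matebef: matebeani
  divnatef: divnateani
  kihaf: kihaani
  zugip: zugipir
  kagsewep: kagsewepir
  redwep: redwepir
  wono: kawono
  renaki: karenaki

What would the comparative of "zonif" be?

"zonif" ends in -f. The stems ending in -f (matebef → matebeani, divnatef → divnateani, kihaf → kihaani) drop the final letter and add -ani.
So zonif → zoniani.

zoniani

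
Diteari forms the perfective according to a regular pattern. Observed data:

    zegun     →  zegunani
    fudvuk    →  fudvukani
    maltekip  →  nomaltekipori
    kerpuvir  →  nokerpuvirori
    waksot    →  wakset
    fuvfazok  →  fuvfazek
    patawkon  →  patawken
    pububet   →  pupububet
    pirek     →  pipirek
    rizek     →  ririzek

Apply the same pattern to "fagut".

fudvuk and fuvfazok both end in -k yet inflect differently (fudvukani, fuvfazek), so the final letter is not what conditions the rule; the last vowel is.
"fagut" has last vowel 'u'. The stems whose last vowel is 'u' (zegun → zegunani, fudvuk → fudvukani) add -ani.
So fagut → fagutani.

fagutani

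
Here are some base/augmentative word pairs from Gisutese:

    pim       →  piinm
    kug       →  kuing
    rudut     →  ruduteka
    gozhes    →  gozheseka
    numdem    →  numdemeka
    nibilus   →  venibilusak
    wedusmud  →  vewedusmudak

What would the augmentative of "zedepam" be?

vezedepamak

"zedepam" has 3 vowels. The stems with 3 vowels (nibilus → venibilusak, wedusmud → vewedusmudak) add ve- … -ak around the stem.
So zedepam → vezedepamak.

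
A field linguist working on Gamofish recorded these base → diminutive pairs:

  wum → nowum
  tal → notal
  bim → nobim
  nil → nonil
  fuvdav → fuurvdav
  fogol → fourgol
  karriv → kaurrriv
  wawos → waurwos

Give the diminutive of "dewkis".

tal and fogol both end in -l yet inflect differently (notal, fourgol), so the final letter is not what conditions the rule; the number of vowels is.
"dewkis" has 2 vowels. The stems with 2 vowels (fuvdav → fuurvdav, fogol → fourgol, karriv → kaurrriv) insert -ur- after the first vowel.
The other pattern: stems with 1 vowel add the prefix no-.
So dewkis → deurwkis.

deurwkis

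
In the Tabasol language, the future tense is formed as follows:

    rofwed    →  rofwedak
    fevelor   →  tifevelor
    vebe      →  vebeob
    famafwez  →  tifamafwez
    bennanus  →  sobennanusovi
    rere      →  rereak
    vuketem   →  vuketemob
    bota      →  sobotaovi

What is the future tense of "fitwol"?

rere and vebe both end in -e yet inflect differently (rereak, vebeob), so the final letter is not what conditions the rule; the first letter is.
"fitwol" begins with f-. The stems beginning with f- (famafwez → tifamafwez, fevelor → tifevelor) add the prefix ti-.
The other patterns: stems beginning with r- add -ak; stems beginning with b- add so- … -ovi around the stem; stems beginning with v- add -ob.
So fitwol → tifitwol.

tifitwol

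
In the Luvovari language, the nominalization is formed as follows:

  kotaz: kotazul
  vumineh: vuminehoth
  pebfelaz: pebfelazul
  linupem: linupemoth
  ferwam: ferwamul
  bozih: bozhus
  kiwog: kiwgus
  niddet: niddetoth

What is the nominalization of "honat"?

honatul

"honat" has last vowel 'a'. The stems whose last vowel is 'a' (pebfelaz → pebfelazul, ferwam → ferwamul, kotaz → kotazul) add -ul.
The other patterns: stems whose last vowel is 'e' add -oth; stems whose last vowel is 'i' or 'o' delete the last vowel and add -us.
So honat → honatul.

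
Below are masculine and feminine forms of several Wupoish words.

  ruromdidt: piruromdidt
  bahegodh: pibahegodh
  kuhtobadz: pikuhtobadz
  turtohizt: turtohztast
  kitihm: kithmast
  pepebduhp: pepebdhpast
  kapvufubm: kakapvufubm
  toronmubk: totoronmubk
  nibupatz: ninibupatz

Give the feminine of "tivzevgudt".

pitivzevgudt

"tivzevgudt" has second-to-last letter 'd'. The stems whose second-to-last letter is 'd' (ruromdidt → piruromdidt, bahegodh → pibahegodh, kuhtobadz → pikuhtobadz) add the prefix pi-.
So tivzevgudt → pitivzevgudt.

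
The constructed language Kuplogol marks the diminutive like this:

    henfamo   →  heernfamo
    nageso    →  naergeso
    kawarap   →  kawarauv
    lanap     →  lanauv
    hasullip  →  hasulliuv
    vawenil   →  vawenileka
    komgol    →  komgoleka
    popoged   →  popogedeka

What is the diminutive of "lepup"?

hasullip and vawenil both have last vowel 'i' yet inflect differently (hasulliuv, vawenileka), so the last vowel is not what conditions the rule; the final letter is.
"lepup" ends in -p. The stems ending in -p (kawarap → kawarauv, lanap → lanauv, hasullip → hasulliuv) drop the final letter and add -uv.
The other patterns: stems ending in -o insert -er- after the first vowel; stems ending in -d or -l add -eka.
So lepup → lepuuv.

lepuuv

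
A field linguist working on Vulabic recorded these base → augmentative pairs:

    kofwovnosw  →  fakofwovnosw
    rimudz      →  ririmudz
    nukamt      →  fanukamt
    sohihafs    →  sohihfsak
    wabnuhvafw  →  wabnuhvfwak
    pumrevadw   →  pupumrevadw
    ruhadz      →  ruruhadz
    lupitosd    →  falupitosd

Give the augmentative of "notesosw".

pumrevadw and wabnuhvafw both end in -w yet inflect differently (pupumrevadw, wabnuhvfwak), so the final letter is not what conditions the rule; the second-to-last letter is.
"notesosw" has second-to-last letter 's'. The stems whose second-to-last letter is 's' (lupitosd → falupitosd, kofwovnosw → fakofwovnosw) add the prefix fa-.
The other patterns: stems whose second-to-last letter is 'd' repeat the first consonant+vowel as a prefix; stems whose second-to-last letter is 'f' delete the last vowel and add -ak.
So notesosw → fanotesosw.

fanotesosw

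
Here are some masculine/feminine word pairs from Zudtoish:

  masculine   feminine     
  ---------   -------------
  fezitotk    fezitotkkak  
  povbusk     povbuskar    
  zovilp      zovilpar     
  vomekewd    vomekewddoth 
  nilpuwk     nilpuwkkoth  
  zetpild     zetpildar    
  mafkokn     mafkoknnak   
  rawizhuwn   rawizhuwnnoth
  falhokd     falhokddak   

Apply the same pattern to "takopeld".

nilpuwk and fezitotk both end in -k yet inflect differently (nilpuwkkoth, fezitotkkak), so the final letter is not what conditions the rule; the second-to-last letter is.
"takopeld" has second-to-last letter 'l'. The stems whose second-to-last letter is 'l' (zovilp → zovilpar, zetpild → zetpildar) add -ar.
So takopeld → takopeldar.

takopeldar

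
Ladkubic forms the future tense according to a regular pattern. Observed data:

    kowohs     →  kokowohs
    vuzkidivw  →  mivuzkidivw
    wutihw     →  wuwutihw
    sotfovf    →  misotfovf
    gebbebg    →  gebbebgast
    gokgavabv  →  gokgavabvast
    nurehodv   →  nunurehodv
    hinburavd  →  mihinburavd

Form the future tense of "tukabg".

gokgavabv and nurehodv both end in -v yet inflect differently (gokgavabvast, nunurehodv), so the final letter is not what conditions the rule; the second-to-last letter is.
"tukabg" has second-to-last letter 'b'. The stems whose second-to-last letter is 'b' (gokgavabv → gokgavabvast, gebbebg → gebbebgast) add -ast.
The other patterns: stems whose second-to-last letter is 'v' add the prefix mi-; stems whose second-to-last letter is 'd' or 'h' repeat the first consonant+vowel as a prefix.
So tukabg → tukabgast.

tukabgast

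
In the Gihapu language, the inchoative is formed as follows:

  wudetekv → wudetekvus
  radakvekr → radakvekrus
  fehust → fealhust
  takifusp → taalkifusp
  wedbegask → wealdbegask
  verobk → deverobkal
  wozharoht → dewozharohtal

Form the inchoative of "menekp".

menekpus

wedbegask and verobk both end in -k yet inflect differently (wealdbegask, deverobkal), so the final letter is not what conditions the rule; the second-to-last letter is.
"menekp" has second-to-last letter 'k'. The stems whose second-to-last letter is 'k' (wudetekv → wudetekvus, radakvekr → radakvekrus) add -us.
The other patterns: stems whose second-to-last letter is 's' insert -al- after the first vowel; stems whose second-to-last letter is 'b' or 'h' add de- … -al around the stem.
So menekp → menekpus.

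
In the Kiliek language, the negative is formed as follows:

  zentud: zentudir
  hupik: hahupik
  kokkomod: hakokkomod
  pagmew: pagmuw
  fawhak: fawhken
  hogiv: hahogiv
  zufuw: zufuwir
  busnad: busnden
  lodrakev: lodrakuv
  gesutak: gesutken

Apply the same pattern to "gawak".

hogiv and lodrakev both end in -v yet inflect differently (hahogiv, lodrakuv), so the final letter is not what conditions the rule; the last vowel is.
"gawak" has last vowel 'a'. The stems whose last vowel is 'a' (gesutak → gesutken, busnad → busnden, fawhak → fawhken) delete the last vowel and add -en.
The other patterns: stems whose last vowel is 'i' or 'o' add the prefix ha-; stems whose last vowel is 'e' change the last vowel to 'u'; stems whose last vowel is 'u' add -ir.
So gawak → gawken.

gawken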